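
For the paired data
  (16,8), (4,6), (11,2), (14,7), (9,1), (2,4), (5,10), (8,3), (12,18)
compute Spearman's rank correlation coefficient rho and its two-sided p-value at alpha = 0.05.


Step 1: Rank x and y separately (midranks; no ties here).
rank(x): 16->9, 4->2, 11->6, 14->8, 9->5, 2->1, 5->3, 8->4, 12->7
rank(y): 8->7, 6->5, 2->2, 7->6, 1->1, 4->4, 10->8, 3->3, 18->9
Step 2: d_i = R_x(i) - R_y(i); compute d_i^2.
  (9-7)^2=4, (2-5)^2=9, (6-2)^2=16, (8-6)^2=4, (5-1)^2=16, (1-4)^2=9, (3-8)^2=25, (4-3)^2=1, (7-9)^2=4
sum(d^2) = 88.
Step 3: rho = 1 - 6*88 / (9*(9^2 - 1)) = 1 - 528/720 = 0.266667.
Step 4: Under H0, t = rho * sqrt((n-2)/(1-rho^2)) = 0.7320 ~ t(7).
Step 5: Two-sided p-value from the t-distribution with 7 df = 0.487922.
Step 6: alpha = 0.05. fail to reject H0.

rho = 0.2667, p = 0.487922, fail to reject H0 at alpha = 0.05.


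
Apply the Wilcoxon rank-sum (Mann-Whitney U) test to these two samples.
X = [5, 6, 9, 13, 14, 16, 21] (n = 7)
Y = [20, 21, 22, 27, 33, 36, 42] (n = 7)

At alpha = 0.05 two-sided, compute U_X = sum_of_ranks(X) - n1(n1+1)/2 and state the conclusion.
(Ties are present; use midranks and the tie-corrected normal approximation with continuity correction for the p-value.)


Step 1: Combine and sort all 14 observations; assign midranks.
sorted (value, group): (5,X), (6,X), (9,X), (13,X), (14,X), (16,X), (20,Y), (21,X), (21,Y), (22,Y), (27,Y), (33,Y), (36,Y), (42,Y)
ranks: 5->1, 6->2, 9->3, 13->4, 14->5, 16->6, 20->7, 21->8.5, 21->8.5, 22->10, 27->11, 33->12, 36->13, 42->14
Step 2: Rank sum for X: R1 = 1 + 2 + 3 + 4 + 5 + 6 + 8.5 = 29.5.
Step 3: U_X = R1 - n1(n1+1)/2 = 29.5 - 7*8/2 = 29.5 - 28 = 1.5.
       U_Y = n1*n2 - U_X = 49 - 1.5 = 47.5.
Step 4: Ties are present, so use the tie-corrected normal approximation (with continuity correction) for the p-value.
Step 5: p-value = 0.004001; compare to alpha = 0.05. reject H0.

U_X = 1.5, p = 0.004001, reject H0 at alpha = 0.05.


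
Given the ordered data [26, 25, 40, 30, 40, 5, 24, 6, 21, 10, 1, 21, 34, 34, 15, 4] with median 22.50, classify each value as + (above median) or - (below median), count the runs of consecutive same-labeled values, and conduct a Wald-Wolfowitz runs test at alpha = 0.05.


Step 1: Compute median = 22.50; label A = above, B = below.
Labels in order: AAAAABABBBBBAABB  (n_A = 8, n_B = 8)
Step 2: Count runs R = 6.
Step 3: Under H0 (random ordering), E[R] = 2*n_A*n_B/(n_A+n_B) + 1 = 2*8*8/16 + 1 = 9.0000.
        Var[R] = 2*n_A*n_B*(2*n_A*n_B - n_A - n_B) / ((n_A+n_B)^2 * (n_A+n_B-1)) = 14336/3840 = 3.7333.
        SD[R] = 1.9322.
Step 4: Continuity-corrected z = (R + 0.5 - E[R]) / SD[R] = (6 + 0.5 - 9.0000) / 1.9322 = -1.2939.
Step 5: Two-sided p-value via normal approximation = 2*(1 - Phi(|z|)) = 0.195709.
Step 6: alpha = 0.05. fail to reject H0.

R = 6, z = -1.2939, p = 0.195709, fail to reject H0.


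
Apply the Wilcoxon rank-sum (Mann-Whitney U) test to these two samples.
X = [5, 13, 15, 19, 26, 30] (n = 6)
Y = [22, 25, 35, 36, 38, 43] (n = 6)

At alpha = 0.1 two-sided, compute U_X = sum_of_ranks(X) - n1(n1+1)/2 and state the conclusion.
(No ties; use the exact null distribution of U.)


Step 1: Combine and sort all 12 observations; assign midranks.
sorted (value, group): (5,X), (13,X), (15,X), (19,X), (22,Y), (25,Y), (26,X), (30,X), (35,Y), (36,Y), (38,Y), (43,Y)
ranks: 5->1, 13->2, 15->3, 19->4, 22->5, 25->6, 26->7, 30->8, 35->9, 36->10, 38->11, 43->12
Step 2: Rank sum for X: R1 = 1 + 2 + 3 + 4 + 7 + 8 = 25.
Step 3: U_X = R1 - n1(n1+1)/2 = 25 - 6*7/2 = 25 - 21 = 4.
       U_Y = n1*n2 - U_X = 36 - 4 = 32.
Step 4: No ties, so the exact null distribution of U (based on enumerating the C(12,6) = 924 equally likely rank assignments) gives the two-sided p-value.
Step 5: p-value = 0.025974; compare to alpha = 0.1. reject H0.

U_X = 4, p = 0.025974, reject H0 at alpha = 0.1.


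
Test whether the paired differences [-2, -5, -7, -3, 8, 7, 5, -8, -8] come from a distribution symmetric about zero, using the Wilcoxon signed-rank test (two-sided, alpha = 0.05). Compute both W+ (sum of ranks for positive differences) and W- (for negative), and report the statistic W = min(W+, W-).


Step 1: Drop any zero differences (none here) and take |d_i|.
|d| = [2, 5, 7, 3, 8, 7, 5, 8, 8]
Step 2: Midrank |d_i| (ties get averaged ranks).
ranks: |2|->1, |5|->3.5, |7|->5.5, |3|->2, |8|->8, |7|->5.5, |5|->3.5, |8|->8, |8|->8
Step 3: Attach original signs; sum ranks with positive sign and with negative sign.
W+ = 8 + 5.5 + 3.5 = 17
W- = 1 + 3.5 + 5.5 + 2 + 8 + 8 = 28
(Check: W+ + W- = 45 should equal n(n+1)/2 = 45.)
Step 4: Test statistic W = min(W+, W-) = 17.
Step 5: Ties in |d|, so use the tie-corrected normal approximation.
        E[W] = n(n+1)/4 = 9*10/4 = 22.5.
        Tie groups: |d|=5 (t=2), |d|=7 (t=2), |d|=8 (t=3); sum(t^3 - t) = 36.
        Var[W] = n(n+1)(2n+1)/24 - sum(t^3-t)/48 = 1710/24 - 36/48 = 70.5.
        z = (W - E[W]) / sqrt(Var[W]) = (17 - 22.5) / 8.3964 = -0.6550.
        Two-sided p = 2*Phi(z) = 0.512442.
Step 6: alpha = 0.05. fail to reject H0.

W+ = 17, W- = 28, W = min = 17, p = 0.512442, fail to reject H0.


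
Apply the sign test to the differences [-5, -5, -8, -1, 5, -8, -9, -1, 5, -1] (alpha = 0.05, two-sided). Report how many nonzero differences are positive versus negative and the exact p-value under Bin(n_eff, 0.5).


Step 1: Discard zero differences. Original n = 10; n_eff = number of nonzero differences = 10.
Nonzero differences (with sign): -5, -5, -8, -1, +5, -8, -9, -1, +5, -1
Step 2: Count signs: positive = 2, negative = 8.
Step 3: Under H0: P(positive) = 0.5, so the number of positives S ~ Bin(10, 0.5).
Step 4: Two-sided exact p-value = sum of Bin(10,0.5) probabilities at or below the observed probability = 0.109375.
Step 5: alpha = 0.05. fail to reject H0.

n_eff = 10, pos = 2, neg = 8, p = 0.109375, fail to reject H0.


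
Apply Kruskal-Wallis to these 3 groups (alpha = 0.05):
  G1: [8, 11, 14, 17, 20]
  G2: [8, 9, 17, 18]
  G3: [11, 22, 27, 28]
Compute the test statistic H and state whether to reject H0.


Step 1: Combine all N = 13 observations and assign midranks.
sorted (value, group, rank): (8,G1,1.5), (8,G2,1.5), (9,G2,3), (11,G1,4.5), (11,G3,4.5), (14,G1,6), (17,G1,7.5), (17,G2,7.5), (18,G2,9), (20,G1,10), (22,G3,11), (27,G3,12), (28,G3,13)
Step 2: Sum ranks within each group.
R_1 = 29.5 (n_1 = 5)
R_2 = 21 (n_2 = 4)
R_3 = 40.5 (n_3 = 4)
Step 3: H = 12/(N(N+1)) * sum(R_i^2/n_i) - 3(N+1)
     = 12/(13*14) * (29.5^2/5 + 21^2/4 + 40.5^2/4) - 3*14
     = 0.065934 * 694.362 - 42
     = 3.782143.
Step 4: Ties present; correction factor C = 1 - 18/(13^3 - 13) = 0.991758. Corrected H = 3.782143 / 0.991758 = 3.813573.
Step 5: Under H0, H ~ chi^2(2); p-value = 0.148557.
Step 6: alpha = 0.05. fail to reject H0.

H = 3.8136, df = 2, p = 0.148557, fail to reject H0.


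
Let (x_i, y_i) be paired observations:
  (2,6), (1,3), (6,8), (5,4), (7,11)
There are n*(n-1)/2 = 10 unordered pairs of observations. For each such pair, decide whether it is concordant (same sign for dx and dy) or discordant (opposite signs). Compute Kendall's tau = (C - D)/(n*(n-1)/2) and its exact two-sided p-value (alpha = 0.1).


Step 1: Enumerate the 10 unordered pairs (i,j) with i<j and classify each by sign(x_j-x_i) * sign(y_j-y_i).
  (1,2):dx=-1,dy=-3->C; (1,3):dx=+4,dy=+2->C; (1,4):dx=+3,dy=-2->D; (1,5):dx=+5,dy=+5->C
  (2,3):dx=+5,dy=+5->C; (2,4):dx=+4,dy=+1->C; (2,5):dx=+6,dy=+8->C; (3,4):dx=-1,dy=-4->C
  (3,5):dx=+1,dy=+3->C; (4,5):dx=+2,dy=+7->C
Step 2: C = 9, D = 1, total pairs = 10.
Step 3: tau = (C - D)/(n(n-1)/2) = (9 - 1)/10 = 0.800000.
Step 4: Exact two-sided p-value (enumerate n! = 120 permutations of y under H0): p = 0.083333.
Step 5: alpha = 0.1. reject H0.

tau_b = 0.8000 (C=9, D=1), p = 0.083333, reject H0.


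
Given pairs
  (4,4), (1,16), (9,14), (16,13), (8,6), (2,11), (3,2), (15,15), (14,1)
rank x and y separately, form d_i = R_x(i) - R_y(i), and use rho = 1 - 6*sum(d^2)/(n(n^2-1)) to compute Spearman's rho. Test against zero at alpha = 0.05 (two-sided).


Step 1: Rank x and y separately (midranks; no ties here).
rank(x): 4->4, 1->1, 9->6, 16->9, 8->5, 2->2, 3->3, 15->8, 14->7
rank(y): 4->3, 16->9, 14->7, 13->6, 6->4, 11->5, 2->2, 15->8, 1->1
Step 2: d_i = R_x(i) - R_y(i); compute d_i^2.
  (4-3)^2=1, (1-9)^2=64, (6-7)^2=1, (9-6)^2=9, (5-4)^2=1, (2-5)^2=9, (3-2)^2=1, (8-8)^2=0, (7-1)^2=36
sum(d^2) = 122.
Step 3: rho = 1 - 6*122 / (9*(9^2 - 1)) = 1 - 732/720 = -0.016667.
Step 4: Under H0, t = rho * sqrt((n-2)/(1-rho^2)) = -0.0441 ~ t(7).
Step 5: Two-sided p-value from the t-distribution with 7 df = 0.966055.
Step 6: alpha = 0.05. fail to reject H0.

rho = -0.0167, p = 0.966055, fail to reject H0 at alpha = 0.05.


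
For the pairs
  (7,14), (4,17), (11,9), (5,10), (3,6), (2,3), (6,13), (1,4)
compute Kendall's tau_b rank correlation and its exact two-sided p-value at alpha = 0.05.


Step 1: Enumerate the 28 unordered pairs (i,j) with i<j and classify each by sign(x_j-x_i) * sign(y_j-y_i).
  (1,2):dx=-3,dy=+3->D; (1,3):dx=+4,dy=-5->D; (1,4):dx=-2,dy=-4->C; (1,5):dx=-4,dy=-8->C
  (1,6):dx=-5,dy=-11->C; (1,7):dx=-1,dy=-1->C; (1,8):dx=-6,dy=-10->C; (2,3):dx=+7,dy=-8->D
  (2,4):dx=+1,dy=-7->D; (2,5):dx=-1,dy=-11->C; (2,6):dx=-2,dy=-14->C; (2,7):dx=+2,dy=-4->D
  (2,8):dx=-3,dy=-13->C; (3,4):dx=-6,dy=+1->D; (3,5):dx=-8,dy=-3->C; (3,6):dx=-9,dy=-6->C
  (3,7):dx=-5,dy=+4->D; (3,8):dx=-10,dy=-5->C; (4,5):dx=-2,dy=-4->C; (4,6):dx=-3,dy=-7->C
  (4,7):dx=+1,dy=+3->C; (4,8):dx=-4,dy=-6->C; (5,6):dx=-1,dy=-3->C; (5,7):dx=+3,dy=+7->C
  (5,8):dx=-2,dy=-2->C; (6,7):dx=+4,dy=+10->C; (6,8):dx=-1,dy=+1->D; (7,8):dx=-5,dy=-9->C
Step 2: C = 20, D = 8, total pairs = 28.
Step 3: tau = (C - D)/(n(n-1)/2) = (20 - 8)/28 = 0.428571.
Step 4: Exact two-sided p-value (enumerate n! = 40320 permutations of y under H0): p = 0.178869.
Step 5: alpha = 0.05. fail to reject H0.

tau_b = 0.4286 (C=20, D=8), p = 0.178869, fail to reject H0.


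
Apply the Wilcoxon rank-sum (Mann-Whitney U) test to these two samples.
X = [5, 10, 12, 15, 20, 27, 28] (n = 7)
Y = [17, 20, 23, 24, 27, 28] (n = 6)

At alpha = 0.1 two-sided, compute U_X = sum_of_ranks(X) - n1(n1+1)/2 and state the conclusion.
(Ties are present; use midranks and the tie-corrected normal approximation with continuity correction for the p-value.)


Step 1: Combine and sort all 13 observations; assign midranks.
sorted (value, group): (5,X), (10,X), (12,X), (15,X), (17,Y), (20,X), (20,Y), (23,Y), (24,Y), (27,X), (27,Y), (28,X), (28,Y)
ranks: 5->1, 10->2, 12->3, 15->4, 17->5, 20->6.5, 20->6.5, 23->8, 24->9, 27->10.5, 27->10.5, 28->12.5, 28->12.5
Step 2: Rank sum for X: R1 = 1 + 2 + 3 + 4 + 6.5 + 10.5 + 12.5 = 39.5.
Step 3: U_X = R1 - n1(n1+1)/2 = 39.5 - 7*8/2 = 39.5 - 28 = 11.5.
       U_Y = n1*n2 - U_X = 42 - 11.5 = 30.5.
Step 4: Ties are present, so use the tie-corrected normal approximation (with continuity correction) for the p-value.
Step 5: p-value = 0.196688; compare to alpha = 0.1. fail to reject H0.

U_X = 11.5, p = 0.196688, fail to reject H0 at alpha = 0.1.


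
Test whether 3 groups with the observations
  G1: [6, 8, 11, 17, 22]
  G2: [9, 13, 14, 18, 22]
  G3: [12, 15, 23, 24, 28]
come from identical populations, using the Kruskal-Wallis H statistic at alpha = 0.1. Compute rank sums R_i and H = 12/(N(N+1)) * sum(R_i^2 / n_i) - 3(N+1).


Step 1: Combine all N = 15 observations and assign midranks.
sorted (value, group, rank): (6,G1,1), (8,G1,2), (9,G2,3), (11,G1,4), (12,G3,5), (13,G2,6), (14,G2,7), (15,G3,8), (17,G1,9), (18,G2,10), (22,G1,11.5), (22,G2,11.5), (23,G3,13), (24,G3,14), (28,G3,15)
Step 2: Sum ranks within each group.
R_1 = 27.5 (n_1 = 5)
R_2 = 37.5 (n_2 = 5)
R_3 = 55 (n_3 = 5)
Step 3: H = 12/(N(N+1)) * sum(R_i^2/n_i) - 3(N+1)
     = 12/(15*16) * (27.5^2/5 + 37.5^2/5 + 55^2/5) - 3*16
     = 0.050000 * 1037.5 - 48
     = 3.875000.
Step 4: Ties present; correction factor C = 1 - 6/(15^3 - 15) = 0.998214. Corrected H = 3.875000 / 0.998214 = 3.881932.
Step 5: Under H0, H ~ chi^2(2); p-value = 0.143565.
Step 6: alpha = 0.1. fail to reject H0.

H = 3.8819, df = 2, p = 0.143565, fail to reject H0.


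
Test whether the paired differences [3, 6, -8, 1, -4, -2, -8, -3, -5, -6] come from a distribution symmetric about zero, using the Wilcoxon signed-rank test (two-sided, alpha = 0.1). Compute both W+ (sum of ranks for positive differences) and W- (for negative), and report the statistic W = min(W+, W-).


Step 1: Drop any zero differences (none here) and take |d_i|.
|d| = [3, 6, 8, 1, 4, 2, 8, 3, 5, 6]
Step 2: Midrank |d_i| (ties get averaged ranks).
ranks: |3|->3.5, |6|->7.5, |8|->9.5, |1|->1, |4|->5, |2|->2, |8|->9.5, |3|->3.5, |5|->6, |6|->7.5
Step 3: Attach original signs; sum ranks with positive sign and with negative sign.
W+ = 3.5 + 7.5 + 1 = 12
W- = 9.5 + 5 + 2 + 9.5 + 3.5 + 6 + 7.5 = 43
(Check: W+ + W- = 55 should equal n(n+1)/2 = 55.)
Step 4: Test statistic W = min(W+, W-) = 12.
Step 5: Ties in |d|, so use the tie-corrected normal approximation.
        E[W] = n(n+1)/4 = 10*11/4 = 27.5.
        Tie groups: |d|=3 (t=2), |d|=6 (t=2), |d|=8 (t=2); sum(t^3 - t) = 18.
        Var[W] = n(n+1)(2n+1)/24 - sum(t^3-t)/48 = 2310/24 - 18/48 = 95.875.
        z = (W - E[W]) / sqrt(Var[W]) = (12 - 27.5) / 9.7916 = -1.5830.
        Two-sided p = 2*Phi(z) = 0.113423.
Step 6: alpha = 0.1. fail to reject H0.

W+ = 12, W- = 43, W = min = 12, p = 0.113423, fail to reject H0.


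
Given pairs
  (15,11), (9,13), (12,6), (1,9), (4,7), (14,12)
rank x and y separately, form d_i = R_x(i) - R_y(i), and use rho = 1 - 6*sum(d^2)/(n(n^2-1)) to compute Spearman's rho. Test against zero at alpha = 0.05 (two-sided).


Step 1: Rank x and y separately (midranks; no ties here).
rank(x): 15->6, 9->3, 12->4, 1->1, 4->2, 14->5
rank(y): 11->4, 13->6, 6->1, 9->3, 7->2, 12->5
Step 2: d_i = R_x(i) - R_y(i); compute d_i^2.
  (6-4)^2=4, (3-6)^2=9, (4-1)^2=9, (1-3)^2=4, (2-2)^2=0, (5-5)^2=0
sum(d^2) = 26.
Step 3: rho = 1 - 6*26 / (6*(6^2 - 1)) = 1 - 156/210 = 0.257143.
Step 4: Under H0, t = rho * sqrt((n-2)/(1-rho^2)) = 0.5322 ~ t(4).
Step 5: Two-sided p-value from the t-distribution with 4 df = 0.622787.
Step 6: alpha = 0.05. fail to reject H0.

rho = 0.2571, p = 0.622787, fail to reject H0 at alpha = 0.05.


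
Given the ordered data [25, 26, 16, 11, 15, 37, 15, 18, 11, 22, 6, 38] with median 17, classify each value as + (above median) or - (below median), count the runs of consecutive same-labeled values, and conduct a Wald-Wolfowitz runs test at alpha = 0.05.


Step 1: Compute median = 17; label A = above, B = below.
Labels in order: AABBBABABABA  (n_A = 6, n_B = 6)
Step 2: Count runs R = 9.
Step 3: Under H0 (random ordering), E[R] = 2*n_A*n_B/(n_A+n_B) + 1 = 2*6*6/12 + 1 = 7.0000.
        Var[R] = 2*n_A*n_B*(2*n_A*n_B - n_A - n_B) / ((n_A+n_B)^2 * (n_A+n_B-1)) = 4320/1584 = 2.7273.
        SD[R] = 1.6514.
Step 4: Continuity-corrected z = (R - 0.5 - E[R]) / SD[R] = (9 - 0.5 - 7.0000) / 1.6514 = 0.9083.
Step 5: Two-sided p-value via normal approximation = 2*(1 - Phi(|z|)) = 0.363722.
Step 6: alpha = 0.05. fail to reject H0.

R = 9, z = 0.9083, p = 0.363722, fail to reject H0.


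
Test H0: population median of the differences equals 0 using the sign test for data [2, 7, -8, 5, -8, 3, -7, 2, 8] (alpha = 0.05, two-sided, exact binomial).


Step 1: Discard zero differences. Original n = 9; n_eff = number of nonzero differences = 9.
Nonzero differences (with sign): +2, +7, -8, +5, -8, +3, -7, +2, +8
Step 2: Count signs: positive = 6, negative = 3.
Step 3: Under H0: P(positive) = 0.5, so the number of positives S ~ Bin(9, 0.5).
Step 4: Two-sided exact p-value = sum of Bin(9,0.5) probabilities at or below the observed probability = 0.507812.
Step 5: alpha = 0.05. fail to reject H0.

n_eff = 9, pos = 6, neg = 3, p = 0.507812, fail to reject H0.


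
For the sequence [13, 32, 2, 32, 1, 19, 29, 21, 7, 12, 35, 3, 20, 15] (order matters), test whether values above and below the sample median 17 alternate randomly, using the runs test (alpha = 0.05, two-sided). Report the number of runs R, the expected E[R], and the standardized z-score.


Step 1: Compute median = 17; label A = above, B = below.
Labels in order: BABABAAABBABAB  (n_A = 7, n_B = 7)
Step 2: Count runs R = 11.
Step 3: Under H0 (random ordering), E[R] = 2*n_A*n_B/(n_A+n_B) + 1 = 2*7*7/14 + 1 = 8.0000.
        Var[R] = 2*n_A*n_B*(2*n_A*n_B - n_A - n_B) / ((n_A+n_B)^2 * (n_A+n_B-1)) = 8232/2548 = 3.2308.
        SD[R] = 1.7974.
Step 4: Continuity-corrected z = (R - 0.5 - E[R]) / SD[R] = (11 - 0.5 - 8.0000) / 1.7974 = 1.3909.
Step 5: Two-sided p-value via normal approximation = 2*(1 - Phi(|z|)) = 0.164264.
Step 6: alpha = 0.05. fail to reject H0.

R = 11, z = 1.3909, p = 0.164264, fail to reject H0.


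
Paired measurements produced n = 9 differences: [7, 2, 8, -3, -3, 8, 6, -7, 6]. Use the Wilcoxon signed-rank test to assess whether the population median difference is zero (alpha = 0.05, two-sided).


Step 1: Drop any zero differences (none here) and take |d_i|.
|d| = [7, 2, 8, 3, 3, 8, 6, 7, 6]
Step 2: Midrank |d_i| (ties get averaged ranks).
ranks: |7|->6.5, |2|->1, |8|->8.5, |3|->2.5, |3|->2.5, |8|->8.5, |6|->4.5, |7|->6.5, |6|->4.5
Step 3: Attach original signs; sum ranks with positive sign and with negative sign.
W+ = 6.5 + 1 + 8.5 + 8.5 + 4.5 + 4.5 = 33.5
W- = 2.5 + 2.5 + 6.5 = 11.5
(Check: W+ + W- = 45 should equal n(n+1)/2 = 45.)
Step 4: Test statistic W = min(W+, W-) = 11.5.
Step 5: Ties in |d|, so use the tie-corrected normal approximation.
        E[W] = n(n+1)/4 = 9*10/4 = 22.5.
        Tie groups: |d|=3 (t=2), |d|=6 (t=2), |d|=7 (t=2), |d|=8 (t=2); sum(t^3 - t) = 24.
        Var[W] = n(n+1)(2n+1)/24 - sum(t^3-t)/48 = 1710/24 - 24/48 = 70.75.
        z = (W - E[W]) / sqrt(Var[W]) = (11.5 - 22.5) / 8.4113 = -1.3078.
        Two-sided p = 2*Phi(z) = 0.190953.
Step 6: alpha = 0.05. fail to reject H0.

W+ = 33.5, W- = 11.5, W = min = 11.5, p = 0.190953, fail to reject H0.


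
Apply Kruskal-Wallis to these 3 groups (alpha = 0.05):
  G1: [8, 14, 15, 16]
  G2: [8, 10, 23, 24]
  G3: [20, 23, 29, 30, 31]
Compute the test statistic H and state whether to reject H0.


Step 1: Combine all N = 13 observations and assign midranks.
sorted (value, group, rank): (8,G1,1.5), (8,G2,1.5), (10,G2,3), (14,G1,4), (15,G1,5), (16,G1,6), (20,G3,7), (23,G2,8.5), (23,G3,8.5), (24,G2,10), (29,G3,11), (30,G3,12), (31,G3,13)
Step 2: Sum ranks within each group.
R_1 = 16.5 (n_1 = 4)
R_2 = 23 (n_2 = 4)
R_3 = 51.5 (n_3 = 5)
Step 3: H = 12/(N(N+1)) * sum(R_i^2/n_i) - 3(N+1)
     = 12/(13*14) * (16.5^2/4 + 23^2/4 + 51.5^2/5) - 3*14
     = 0.065934 * 730.763 - 42
     = 6.182143.
Step 4: Ties present; correction factor C = 1 - 12/(13^3 - 13) = 0.994505. Corrected H = 6.182143 / 0.994505 = 6.216298.
Step 5: Under H0, H ~ chi^2(2); p-value = 0.044684.
Step 6: alpha = 0.05. reject H0.

H = 6.2163, df = 2, p = 0.044684, reject H0.


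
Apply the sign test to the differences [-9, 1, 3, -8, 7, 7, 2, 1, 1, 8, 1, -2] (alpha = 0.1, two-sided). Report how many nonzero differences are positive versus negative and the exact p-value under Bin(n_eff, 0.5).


Step 1: Discard zero differences. Original n = 12; n_eff = number of nonzero differences = 12.
Nonzero differences (with sign): -9, +1, +3, -8, +7, +7, +2, +1, +1, +8, +1, -2
Step 2: Count signs: positive = 9, negative = 3.
Step 3: Under H0: P(positive) = 0.5, so the number of positives S ~ Bin(12, 0.5).
Step 4: Two-sided exact p-value = sum of Bin(12,0.5) probabilities at or below the observed probability = 0.145996.
Step 5: alpha = 0.1. fail to reject H0.

n_eff = 12, pos = 9, neg = 3, p = 0.145996, fail to reject H0.


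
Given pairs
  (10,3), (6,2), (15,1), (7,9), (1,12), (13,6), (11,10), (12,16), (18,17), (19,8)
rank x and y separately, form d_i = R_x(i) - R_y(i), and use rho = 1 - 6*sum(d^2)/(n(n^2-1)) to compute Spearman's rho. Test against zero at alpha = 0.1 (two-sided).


Step 1: Rank x and y separately (midranks; no ties here).
rank(x): 10->4, 6->2, 15->8, 7->3, 1->1, 13->7, 11->5, 12->6, 18->9, 19->10
rank(y): 3->3, 2->2, 1->1, 9->6, 12->8, 6->4, 10->7, 16->9, 17->10, 8->5
Step 2: d_i = R_x(i) - R_y(i); compute d_i^2.
  (4-3)^2=1, (2-2)^2=0, (8-1)^2=49, (3-6)^2=9, (1-8)^2=49, (7-4)^2=9, (5-7)^2=4, (6-9)^2=9, (9-10)^2=1, (10-5)^2=25
sum(d^2) = 156.
Step 3: rho = 1 - 6*156 / (10*(10^2 - 1)) = 1 - 936/990 = 0.054545.
Step 4: Under H0, t = rho * sqrt((n-2)/(1-rho^2)) = 0.1545 ~ t(8).
Step 5: Two-sided p-value from the t-distribution with 8 df = 0.881036.
Step 6: alpha = 0.1. fail to reject H0.

rho = 0.0545, p = 0.881036, fail to reject H0 at alpha = 0.1.


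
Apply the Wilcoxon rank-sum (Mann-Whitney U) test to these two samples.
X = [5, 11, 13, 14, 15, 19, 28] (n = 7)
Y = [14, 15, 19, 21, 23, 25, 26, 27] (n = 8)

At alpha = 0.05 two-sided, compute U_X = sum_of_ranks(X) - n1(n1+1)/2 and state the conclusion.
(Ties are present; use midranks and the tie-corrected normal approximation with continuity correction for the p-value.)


Step 1: Combine and sort all 15 observations; assign midranks.
sorted (value, group): (5,X), (11,X), (13,X), (14,X), (14,Y), (15,X), (15,Y), (19,X), (19,Y), (21,Y), (23,Y), (25,Y), (26,Y), (27,Y), (28,X)
ranks: 5->1, 11->2, 13->3, 14->4.5, 14->4.5, 15->6.5, 15->6.5, 19->8.5, 19->8.5, 21->10, 23->11, 25->12, 26->13, 27->14, 28->15
Step 2: Rank sum for X: R1 = 1 + 2 + 3 + 4.5 + 6.5 + 8.5 + 15 = 40.5.
Step 3: U_X = R1 - n1(n1+1)/2 = 40.5 - 7*8/2 = 40.5 - 28 = 12.5.
       U_Y = n1*n2 - U_X = 56 - 12.5 = 43.5.
Step 4: Ties are present, so use the tie-corrected normal approximation (with continuity correction) for the p-value.
Step 5: p-value = 0.081757; compare to alpha = 0.05. fail to reject H0.

U_X = 12.5, p = 0.081757, fail to reject H0 at alpha = 0.05.


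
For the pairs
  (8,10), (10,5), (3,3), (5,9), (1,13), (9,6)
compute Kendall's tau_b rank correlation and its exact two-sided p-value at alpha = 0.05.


Step 1: Enumerate the 15 unordered pairs (i,j) with i<j and classify each by sign(x_j-x_i) * sign(y_j-y_i).
  (1,2):dx=+2,dy=-5->D; (1,3):dx=-5,dy=-7->C; (1,4):dx=-3,dy=-1->C; (1,5):dx=-7,dy=+3->D
  (1,6):dx=+1,dy=-4->D; (2,3):dx=-7,dy=-2->C; (2,4):dx=-5,dy=+4->D; (2,5):dx=-9,dy=+8->D
  (2,6):dx=-1,dy=+1->D; (3,4):dx=+2,dy=+6->C; (3,5):dx=-2,dy=+10->D; (3,6):dx=+6,dy=+3->C
  (4,5):dx=-4,dy=+4->D; (4,6):dx=+4,dy=-3->D; (5,6):dx=+8,dy=-7->D
Step 2: C = 5, D = 10, total pairs = 15.
Step 3: tau = (C - D)/(n(n-1)/2) = (5 - 10)/15 = -0.333333.
Step 4: Exact two-sided p-value (enumerate n! = 720 permutations of y under H0): p = 0.469444.
Step 5: alpha = 0.05. fail to reject H0.

tau_b = -0.3333 (C=5, D=10), p = 0.469444, fail to reject H0.


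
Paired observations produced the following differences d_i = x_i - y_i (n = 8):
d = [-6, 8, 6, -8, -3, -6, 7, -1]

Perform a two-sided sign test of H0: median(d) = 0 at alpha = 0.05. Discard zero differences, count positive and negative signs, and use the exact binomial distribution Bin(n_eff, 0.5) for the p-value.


Step 1: Discard zero differences. Original n = 8; n_eff = number of nonzero differences = 8.
Nonzero differences (with sign): -6, +8, +6, -8, -3, -6, +7, -1
Step 2: Count signs: positive = 3, negative = 5.
Step 3: Under H0: P(positive) = 0.5, so the number of positives S ~ Bin(8, 0.5).
Step 4: Two-sided exact p-value = sum of Bin(8,0.5) probabilities at or below the observed probability = 0.726562.
Step 5: alpha = 0.05. fail to reject H0.

n_eff = 8, pos = 3, neg = 5, p = 0.726562, fail to reject H0.


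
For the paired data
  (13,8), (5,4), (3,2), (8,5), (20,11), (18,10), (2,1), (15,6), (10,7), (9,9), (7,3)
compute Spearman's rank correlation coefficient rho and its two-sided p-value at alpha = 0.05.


Step 1: Rank x and y separately (midranks; no ties here).
rank(x): 13->8, 5->3, 3->2, 8->5, 20->11, 18->10, 2->1, 15->9, 10->7, 9->6, 7->4
rank(y): 8->8, 4->4, 2->2, 5->5, 11->11, 10->10, 1->1, 6->6, 7->7, 9->9, 3->3
Step 2: d_i = R_x(i) - R_y(i); compute d_i^2.
  (8-8)^2=0, (3-4)^2=1, (2-2)^2=0, (5-5)^2=0, (11-11)^2=0, (10-10)^2=0, (1-1)^2=0, (9-6)^2=9, (7-7)^2=0, (6-9)^2=9, (4-3)^2=1
sum(d^2) = 20.
Step 3: rho = 1 - 6*20 / (11*(11^2 - 1)) = 1 - 120/1320 = 0.909091.
Step 4: Under H0, t = rho * sqrt((n-2)/(1-rho^2)) = 6.5465 ~ t(9).
Step 5: Two-sided p-value from the t-distribution with 9 df = 0.000106.
Step 6: alpha = 0.05. reject H0.

rho = 0.9091, p = 0.000106, reject H0 at alpha = 0.05.


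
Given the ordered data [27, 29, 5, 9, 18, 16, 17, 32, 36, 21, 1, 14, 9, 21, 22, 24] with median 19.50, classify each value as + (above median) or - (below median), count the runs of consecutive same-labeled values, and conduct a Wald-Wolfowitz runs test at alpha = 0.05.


Step 1: Compute median = 19.50; label A = above, B = below.
Labels in order: AABBBBBAAABBBAAA  (n_A = 8, n_B = 8)
Step 2: Count runs R = 5.
Step 3: Under H0 (random ordering), E[R] = 2*n_A*n_B/(n_A+n_B) + 1 = 2*8*8/16 + 1 = 9.0000.
        Var[R] = 2*n_A*n_B*(2*n_A*n_B - n_A - n_B) / ((n_A+n_B)^2 * (n_A+n_B-1)) = 14336/3840 = 3.7333.
        SD[R] = 1.9322.
Step 4: Continuity-corrected z = (R + 0.5 - E[R]) / SD[R] = (5 + 0.5 - 9.0000) / 1.9322 = -1.8114.
Step 5: Two-sided p-value via normal approximation = 2*(1 - Phi(|z|)) = 0.070076.
Step 6: alpha = 0.05. fail to reject H0.

R = 5, z = -1.8114, p = 0.070076, fail to reject H0.


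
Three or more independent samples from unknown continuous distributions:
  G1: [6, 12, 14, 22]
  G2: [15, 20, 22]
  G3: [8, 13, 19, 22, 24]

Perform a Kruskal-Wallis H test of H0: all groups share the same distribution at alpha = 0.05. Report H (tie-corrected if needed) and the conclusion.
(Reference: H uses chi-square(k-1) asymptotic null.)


Step 1: Combine all N = 12 observations and assign midranks.
sorted (value, group, rank): (6,G1,1), (8,G3,2), (12,G1,3), (13,G3,4), (14,G1,5), (15,G2,6), (19,G3,7), (20,G2,8), (22,G1,10), (22,G2,10), (22,G3,10), (24,G3,12)
Step 2: Sum ranks within each group.
R_1 = 19 (n_1 = 4)
R_2 = 24 (n_2 = 3)
R_3 = 35 (n_3 = 5)
Step 3: H = 12/(N(N+1)) * sum(R_i^2/n_i) - 3(N+1)
     = 12/(12*13) * (19^2/4 + 24^2/3 + 35^2/5) - 3*13
     = 0.076923 * 527.25 - 39
     = 1.557692.
Step 4: Ties present; correction factor C = 1 - 24/(12^3 - 12) = 0.986014. Corrected H = 1.557692 / 0.986014 = 1.579787.
Step 5: Under H0, H ~ chi^2(2); p-value = 0.453893.
Step 6: alpha = 0.05. fail to reject H0.

H = 1.5798, df = 2, p = 0.453893, fail to reject H0.


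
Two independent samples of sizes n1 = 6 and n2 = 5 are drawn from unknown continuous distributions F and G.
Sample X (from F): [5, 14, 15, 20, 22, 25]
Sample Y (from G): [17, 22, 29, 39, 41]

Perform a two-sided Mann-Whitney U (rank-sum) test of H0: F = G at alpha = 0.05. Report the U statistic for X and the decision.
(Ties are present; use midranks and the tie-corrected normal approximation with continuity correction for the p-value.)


Step 1: Combine and sort all 11 observations; assign midranks.
sorted (value, group): (5,X), (14,X), (15,X), (17,Y), (20,X), (22,X), (22,Y), (25,X), (29,Y), (39,Y), (41,Y)
ranks: 5->1, 14->2, 15->3, 17->4, 20->5, 22->6.5, 22->6.5, 25->8, 29->9, 39->10, 41->11
Step 2: Rank sum for X: R1 = 1 + 2 + 3 + 5 + 6.5 + 8 = 25.5.
Step 3: U_X = R1 - n1(n1+1)/2 = 25.5 - 6*7/2 = 25.5 - 21 = 4.5.
       U_Y = n1*n2 - U_X = 30 - 4.5 = 25.5.
Step 4: Ties are present, so use the tie-corrected normal approximation (with continuity correction) for the p-value.
Step 5: p-value = 0.067264; compare to alpha = 0.05. fail to reject H0.

U_X = 4.5, p = 0.067264, fail to reject H0 at alpha = 0.05.


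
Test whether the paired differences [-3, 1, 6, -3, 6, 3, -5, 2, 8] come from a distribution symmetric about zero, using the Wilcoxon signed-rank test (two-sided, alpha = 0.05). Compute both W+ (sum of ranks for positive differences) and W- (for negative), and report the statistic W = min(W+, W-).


Step 1: Drop any zero differences (none here) and take |d_i|.
|d| = [3, 1, 6, 3, 6, 3, 5, 2, 8]
Step 2: Midrank |d_i| (ties get averaged ranks).
ranks: |3|->4, |1|->1, |6|->7.5, |3|->4, |6|->7.5, |3|->4, |5|->6, |2|->2, |8|->9
Step 3: Attach original signs; sum ranks with positive sign and with negative sign.
W+ = 1 + 7.5 + 7.5 + 4 + 2 + 9 = 31
W- = 4 + 4 + 6 = 14
(Check: W+ + W- = 45 should equal n(n+1)/2 = 45.)
Step 4: Test statistic W = min(W+, W-) = 14.
Step 5: Ties in |d|, so use the tie-corrected normal approximation.
        E[W] = n(n+1)/4 = 9*10/4 = 22.5.
        Tie groups: |d|=3 (t=3), |d|=6 (t=2); sum(t^3 - t) = 30.
        Var[W] = n(n+1)(2n+1)/24 - sum(t^3-t)/48 = 1710/24 - 30/48 = 70.625.
        z = (W - E[W]) / sqrt(Var[W]) = (14 - 22.5) / 8.4039 = -1.0114.
        Two-sided p = 2*Phi(z) = 0.311806.
Step 6: alpha = 0.05. fail to reject H0.

W+ = 31, W- = 14, W = min = 14, p = 0.311806, fail to reject H0.


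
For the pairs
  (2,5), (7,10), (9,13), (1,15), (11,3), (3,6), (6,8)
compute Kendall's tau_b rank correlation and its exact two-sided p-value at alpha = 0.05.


Step 1: Enumerate the 21 unordered pairs (i,j) with i<j and classify each by sign(x_j-x_i) * sign(y_j-y_i).
  (1,2):dx=+5,dy=+5->C; (1,3):dx=+7,dy=+8->C; (1,4):dx=-1,dy=+10->D; (1,5):dx=+9,dy=-2->D
  (1,6):dx=+1,dy=+1->C; (1,7):dx=+4,dy=+3->C; (2,3):dx=+2,dy=+3->C; (2,4):dx=-6,dy=+5->D
  (2,5):dx=+4,dy=-7->D; (2,6):dx=-4,dy=-4->C; (2,7):dx=-1,dy=-2->C; (3,4):dx=-8,dy=+2->D
  (3,5):dx=+2,dy=-10->D; (3,6):dx=-6,dy=-7->C; (3,7):dx=-3,dy=-5->C; (4,5):dx=+10,dy=-12->D
  (4,6):dx=+2,dy=-9->D; (4,7):dx=+5,dy=-7->D; (5,6):dx=-8,dy=+3->D; (5,7):dx=-5,dy=+5->D
  (6,7):dx=+3,dy=+2->C
Step 2: C = 10, D = 11, total pairs = 21.
Step 3: tau = (C - D)/(n(n-1)/2) = (10 - 11)/21 = -0.047619.
Step 4: Exact two-sided p-value (enumerate n! = 5040 permutations of y under H0): p = 1.000000.
Step 5: alpha = 0.05. fail to reject H0.

tau_b = -0.0476 (C=10, D=11), p = 1.000000, fail to reject H0.


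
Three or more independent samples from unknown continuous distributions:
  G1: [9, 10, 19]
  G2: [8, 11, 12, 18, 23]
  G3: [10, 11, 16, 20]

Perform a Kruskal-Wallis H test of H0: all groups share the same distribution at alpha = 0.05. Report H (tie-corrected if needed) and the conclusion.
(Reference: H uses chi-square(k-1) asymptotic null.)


Step 1: Combine all N = 12 observations and assign midranks.
sorted (value, group, rank): (8,G2,1), (9,G1,2), (10,G1,3.5), (10,G3,3.5), (11,G2,5.5), (11,G3,5.5), (12,G2,7), (16,G3,8), (18,G2,9), (19,G1,10), (20,G3,11), (23,G2,12)
Step 2: Sum ranks within each group.
R_1 = 15.5 (n_1 = 3)
R_2 = 34.5 (n_2 = 5)
R_3 = 28 (n_3 = 4)
Step 3: H = 12/(N(N+1)) * sum(R_i^2/n_i) - 3(N+1)
     = 12/(12*13) * (15.5^2/3 + 34.5^2/5 + 28^2/4) - 3*13
     = 0.076923 * 514.133 - 39
     = 0.548718.
Step 4: Ties present; correction factor C = 1 - 12/(12^3 - 12) = 0.993007. Corrected H = 0.548718 / 0.993007 = 0.552582.
Step 5: Under H0, H ~ chi^2(2); p-value = 0.758592.
Step 6: alpha = 0.05. fail to reject H0.

H = 0.5526, df = 2, p = 0.758592, fail to reject H0.


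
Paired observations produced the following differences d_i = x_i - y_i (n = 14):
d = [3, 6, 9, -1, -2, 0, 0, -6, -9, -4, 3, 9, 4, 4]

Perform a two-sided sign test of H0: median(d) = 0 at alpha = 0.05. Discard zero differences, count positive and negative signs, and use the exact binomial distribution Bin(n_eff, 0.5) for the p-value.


Step 1: Discard zero differences. Original n = 14; n_eff = number of nonzero differences = 12.
Nonzero differences (with sign): +3, +6, +9, -1, -2, -6, -9, -4, +3, +9, +4, +4
Step 2: Count signs: positive = 7, negative = 5.
Step 3: Under H0: P(positive) = 0.5, so the number of positives S ~ Bin(12, 0.5).
Step 4: Two-sided exact p-value = sum of Bin(12,0.5) probabilities at or below the observed probability = 0.774414.
Step 5: alpha = 0.05. fail to reject H0.

n_eff = 12, pos = 7, neg = 5, p = 0.774414, fail to reject H0.


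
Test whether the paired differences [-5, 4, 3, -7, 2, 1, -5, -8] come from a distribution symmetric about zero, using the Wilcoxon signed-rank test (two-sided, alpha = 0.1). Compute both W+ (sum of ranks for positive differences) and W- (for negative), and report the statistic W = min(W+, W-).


Step 1: Drop any zero differences (none here) and take |d_i|.
|d| = [5, 4, 3, 7, 2, 1, 5, 8]
Step 2: Midrank |d_i| (ties get averaged ranks).
ranks: |5|->5.5, |4|->4, |3|->3, |7|->7, |2|->2, |1|->1, |5|->5.5, |8|->8
Step 3: Attach original signs; sum ranks with positive sign and with negative sign.
W+ = 4 + 3 + 2 + 1 = 10
W- = 5.5 + 7 + 5.5 + 8 = 26
(Check: W+ + W- = 36 should equal n(n+1)/2 = 36.)
Step 4: Test statistic W = min(W+, W-) = 10.
Step 5: Ties in |d|, so use the tie-corrected normal approximation.
        E[W] = n(n+1)/4 = 8*9/4 = 18.
        Tie groups: |d|=5 (t=2); sum(t^3 - t) = 6.
        Var[W] = n(n+1)(2n+1)/24 - sum(t^3-t)/48 = 1224/24 - 6/48 = 50.875.
        z = (W - E[W]) / sqrt(Var[W]) = (10 - 18) / 7.1327 = -1.1216.
        Two-sided p = 2*Phi(z) = 0.262033.
Step 6: alpha = 0.1. fail to reject H0.

W+ = 10, W- = 26, W = min = 10, p = 0.262033, fail to reject H0.


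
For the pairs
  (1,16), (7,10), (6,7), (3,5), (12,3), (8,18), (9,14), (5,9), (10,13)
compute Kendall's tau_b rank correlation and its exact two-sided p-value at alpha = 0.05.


Step 1: Enumerate the 36 unordered pairs (i,j) with i<j and classify each by sign(x_j-x_i) * sign(y_j-y_i).
  (1,2):dx=+6,dy=-6->D; (1,3):dx=+5,dy=-9->D; (1,4):dx=+2,dy=-11->D; (1,5):dx=+11,dy=-13->D
  (1,6):dx=+7,dy=+2->C; (1,7):dx=+8,dy=-2->D; (1,8):dx=+4,dy=-7->D; (1,9):dx=+9,dy=-3->D
  (2,3):dx=-1,dy=-3->C; (2,4):dx=-4,dy=-5->C; (2,5):dx=+5,dy=-7->D; (2,6):dx=+1,dy=+8->C
  (2,7):dx=+2,dy=+4->C; (2,8):dx=-2,dy=-1->C; (2,9):dx=+3,dy=+3->C; (3,4):dx=-3,dy=-2->C
  (3,5):dx=+6,dy=-4->D; (3,6):dx=+2,dy=+11->C; (3,7):dx=+3,dy=+7->C; (3,8):dx=-1,dy=+2->D
  (3,9):dx=+4,dy=+6->C; (4,5):dx=+9,dy=-2->D; (4,6):dx=+5,dy=+13->C; (4,7):dx=+6,dy=+9->C
  (4,8):dx=+2,dy=+4->C; (4,9):dx=+7,dy=+8->C; (5,6):dx=-4,dy=+15->D; (5,7):dx=-3,dy=+11->D
  (5,8):dx=-7,dy=+6->D; (5,9):dx=-2,dy=+10->D; (6,7):dx=+1,dy=-4->D; (6,8):dx=-3,dy=-9->C
  (6,9):dx=+2,dy=-5->D; (7,8):dx=-4,dy=-5->C; (7,9):dx=+1,dy=-1->D; (8,9):dx=+5,dy=+4->C
Step 2: C = 18, D = 18, total pairs = 36.
Step 3: tau = (C - D)/(n(n-1)/2) = (18 - 18)/36 = 0.000000.
Step 4: Exact two-sided p-value (enumerate n! = 362880 permutations of y under H0): p = 1.000000.
Step 5: alpha = 0.05. fail to reject H0.

tau_b = 0.0000 (C=18, D=18), p = 1.000000, fail to reject H0.


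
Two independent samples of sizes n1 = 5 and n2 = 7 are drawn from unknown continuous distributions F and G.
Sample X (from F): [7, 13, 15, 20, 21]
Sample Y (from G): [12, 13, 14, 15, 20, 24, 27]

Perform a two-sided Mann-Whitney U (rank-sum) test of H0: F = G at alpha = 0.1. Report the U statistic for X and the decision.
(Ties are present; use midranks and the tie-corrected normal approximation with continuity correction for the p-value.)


Step 1: Combine and sort all 12 observations; assign midranks.
sorted (value, group): (7,X), (12,Y), (13,X), (13,Y), (14,Y), (15,X), (15,Y), (20,X), (20,Y), (21,X), (24,Y), (27,Y)
ranks: 7->1, 12->2, 13->3.5, 13->3.5, 14->5, 15->6.5, 15->6.5, 20->8.5, 20->8.5, 21->10, 24->11, 27->12
Step 2: Rank sum for X: R1 = 1 + 3.5 + 6.5 + 8.5 + 10 = 29.5.
Step 3: U_X = R1 - n1(n1+1)/2 = 29.5 - 5*6/2 = 29.5 - 15 = 14.5.
       U_Y = n1*n2 - U_X = 35 - 14.5 = 20.5.
Step 4: Ties are present, so use the tie-corrected normal approximation (with continuity correction) for the p-value.
Step 5: p-value = 0.683167; compare to alpha = 0.1. fail to reject H0.

U_X = 14.5, p = 0.683167, fail to reject H0 at alpha = 0.1.


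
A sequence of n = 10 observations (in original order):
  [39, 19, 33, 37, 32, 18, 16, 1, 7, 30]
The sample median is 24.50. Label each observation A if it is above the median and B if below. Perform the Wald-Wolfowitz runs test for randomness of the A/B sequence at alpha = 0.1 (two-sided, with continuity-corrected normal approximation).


Step 1: Compute median = 24.50; label A = above, B = below.
Labels in order: ABAAABBBBA  (n_A = 5, n_B = 5)
Step 2: Count runs R = 5.
Step 3: Under H0 (random ordering), E[R] = 2*n_A*n_B/(n_A+n_B) + 1 = 2*5*5/10 + 1 = 6.0000.
        Var[R] = 2*n_A*n_B*(2*n_A*n_B - n_A - n_B) / ((n_A+n_B)^2 * (n_A+n_B-1)) = 2000/900 = 2.2222.
        SD[R] = 1.4907.
Step 4: Continuity-corrected z = (R + 0.5 - E[R]) / SD[R] = (5 + 0.5 - 6.0000) / 1.4907 = -0.3354.
Step 5: Two-sided p-value via normal approximation = 2*(1 - Phi(|z|)) = 0.737316.
Step 6: alpha = 0.1. fail to reject H0.

R = 5, z = -0.3354, p = 0.737316, fail to reject H0.


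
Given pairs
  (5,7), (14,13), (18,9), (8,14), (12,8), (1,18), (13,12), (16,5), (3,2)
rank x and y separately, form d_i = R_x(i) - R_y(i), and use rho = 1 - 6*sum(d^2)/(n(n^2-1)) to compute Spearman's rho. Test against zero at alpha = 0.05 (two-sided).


Step 1: Rank x and y separately (midranks; no ties here).
rank(x): 5->3, 14->7, 18->9, 8->4, 12->5, 1->1, 13->6, 16->8, 3->2
rank(y): 7->3, 13->7, 9->5, 14->8, 8->4, 18->9, 12->6, 5->2, 2->1
Step 2: d_i = R_x(i) - R_y(i); compute d_i^2.
  (3-3)^2=0, (7-7)^2=0, (9-5)^2=16, (4-8)^2=16, (5-4)^2=1, (1-9)^2=64, (6-6)^2=0, (8-2)^2=36, (2-1)^2=1
sum(d^2) = 134.
Step 3: rho = 1 - 6*134 / (9*(9^2 - 1)) = 1 - 804/720 = -0.116667.
Step 4: Under H0, t = rho * sqrt((n-2)/(1-rho^2)) = -0.3108 ~ t(7).
Step 5: Two-sided p-value from the t-distribution with 7 df = 0.765008.
Step 6: alpha = 0.05. fail to reject H0.

rho = -0.1167, p = 0.765008, fail to reject H0 at alpha = 0.05.


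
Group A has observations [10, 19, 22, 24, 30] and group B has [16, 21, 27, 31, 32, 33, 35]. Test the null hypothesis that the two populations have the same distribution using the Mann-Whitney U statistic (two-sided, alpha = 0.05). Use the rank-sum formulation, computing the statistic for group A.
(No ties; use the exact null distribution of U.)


Step 1: Combine and sort all 12 observations; assign midranks.
sorted (value, group): (10,X), (16,Y), (19,X), (21,Y), (22,X), (24,X), (27,Y), (30,X), (31,Y), (32,Y), (33,Y), (35,Y)
ranks: 10->1, 16->2, 19->3, 21->4, 22->5, 24->6, 27->7, 30->8, 31->9, 32->10, 33->11, 35->12
Step 2: Rank sum for X: R1 = 1 + 3 + 5 + 6 + 8 = 23.
Step 3: U_X = R1 - n1(n1+1)/2 = 23 - 5*6/2 = 23 - 15 = 8.
       U_Y = n1*n2 - U_X = 35 - 8 = 27.
Step 4: No ties, so the exact null distribution of U (based on enumerating the C(12,5) = 792 equally likely rank assignments) gives the two-sided p-value.
Step 5: p-value = 0.148990; compare to alpha = 0.05. fail to reject H0.

U_X = 8, p = 0.148990, fail to reject H0 at alpha = 0.05.


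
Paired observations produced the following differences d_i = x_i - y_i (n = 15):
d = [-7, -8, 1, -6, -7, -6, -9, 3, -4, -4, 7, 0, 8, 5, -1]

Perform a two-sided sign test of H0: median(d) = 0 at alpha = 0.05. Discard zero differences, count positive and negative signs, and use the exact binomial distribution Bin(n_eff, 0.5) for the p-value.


Step 1: Discard zero differences. Original n = 15; n_eff = number of nonzero differences = 14.
Nonzero differences (with sign): -7, -8, +1, -6, -7, -6, -9, +3, -4, -4, +7, +8, +5, -1
Step 2: Count signs: positive = 5, negative = 9.
Step 3: Under H0: P(positive) = 0.5, so the number of positives S ~ Bin(14, 0.5).
Step 4: Two-sided exact p-value = sum of Bin(14,0.5) probabilities at or below the observed probability = 0.423950.
Step 5: alpha = 0.05. fail to reject H0.

n_eff = 14, pos = 5, neg = 9, p = 0.423950, fail to reject H0.


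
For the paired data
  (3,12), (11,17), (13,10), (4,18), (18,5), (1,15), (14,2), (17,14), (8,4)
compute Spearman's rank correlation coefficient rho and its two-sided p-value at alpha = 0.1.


Step 1: Rank x and y separately (midranks; no ties here).
rank(x): 3->2, 11->5, 13->6, 4->3, 18->9, 1->1, 14->7, 17->8, 8->4
rank(y): 12->5, 17->8, 10->4, 18->9, 5->3, 15->7, 2->1, 14->6, 4->2
Step 2: d_i = R_x(i) - R_y(i); compute d_i^2.
  (2-5)^2=9, (5-8)^2=9, (6-4)^2=4, (3-9)^2=36, (9-3)^2=36, (1-7)^2=36, (7-1)^2=36, (8-6)^2=4, (4-2)^2=4
sum(d^2) = 174.
Step 3: rho = 1 - 6*174 / (9*(9^2 - 1)) = 1 - 1044/720 = -0.450000.
Step 4: Under H0, t = rho * sqrt((n-2)/(1-rho^2)) = -1.3332 ~ t(7).
Step 5: Two-sided p-value from the t-distribution with 7 df = 0.224216.
Step 6: alpha = 0.1. fail to reject H0.

rho = -0.4500, p = 0.224216, fail to reject H0 at alpha = 0.1.


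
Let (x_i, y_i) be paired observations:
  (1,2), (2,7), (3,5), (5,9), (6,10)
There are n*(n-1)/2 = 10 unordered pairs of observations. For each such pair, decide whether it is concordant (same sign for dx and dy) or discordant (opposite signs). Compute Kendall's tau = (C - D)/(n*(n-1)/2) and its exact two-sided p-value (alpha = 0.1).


Step 1: Enumerate the 10 unordered pairs (i,j) with i<j and classify each by sign(x_j-x_i) * sign(y_j-y_i).
  (1,2):dx=+1,dy=+5->C; (1,3):dx=+2,dy=+3->C; (1,4):dx=+4,dy=+7->C; (1,5):dx=+5,dy=+8->C
  (2,3):dx=+1,dy=-2->D; (2,4):dx=+3,dy=+2->C; (2,5):dx=+4,dy=+3->C; (3,4):dx=+2,dy=+4->C
  (3,5):dx=+3,dy=+5->C; (4,5):dx=+1,dy=+1->C
Step 2: C = 9, D = 1, total pairs = 10.
Step 3: tau = (C - D)/(n(n-1)/2) = (9 - 1)/10 = 0.800000.
Step 4: Exact two-sided p-value (enumerate n! = 120 permutations of y under H0): p = 0.083333.
Step 5: alpha = 0.1. reject H0.

tau_b = 0.8000 (C=9, D=1), p = 0.083333, reject H0.
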